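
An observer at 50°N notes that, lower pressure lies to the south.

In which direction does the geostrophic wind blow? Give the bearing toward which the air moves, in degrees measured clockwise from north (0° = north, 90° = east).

270°

The pressure-gradient force points toward the south (bearing 180°).
Geostrophic balance: in the Northern Hemisphere the Coriolis force deflects motion to the right, so the geostrophic wind blows 90° to the right of the pressure-gradient force (low pressure on the left).
Rotating 180° by 90° clockwise gives 270° — the wind blows toward the west.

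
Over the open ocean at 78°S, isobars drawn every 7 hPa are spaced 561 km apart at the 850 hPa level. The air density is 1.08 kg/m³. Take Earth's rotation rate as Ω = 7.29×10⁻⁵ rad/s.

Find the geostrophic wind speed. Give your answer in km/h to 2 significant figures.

29 km/h

Coriolis parameter at 78°S:
f = 2Ω sin φ = 2 × 7.29×10⁻⁵ × sin 78° = 1.43×10⁻⁴ s⁻¹
Pressure gradient: |∂P/∂n| = 700 Pa / 561000 m = 1.25×10⁻³ Pa/m
Geostrophic balance (pressure-gradient force = Coriolis force):
V_g = (1/(fρ)) |∂P/∂n| = 1.25×10⁻³ / (1.43×10⁻⁴ × 1.08) = 8.10 m/s
Converting: 8.10 m/s × 3.6 = 29 km/h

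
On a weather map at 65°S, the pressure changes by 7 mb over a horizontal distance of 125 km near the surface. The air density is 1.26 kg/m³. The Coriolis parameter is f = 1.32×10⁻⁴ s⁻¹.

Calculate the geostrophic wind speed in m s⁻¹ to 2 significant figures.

Pressure gradient: |∂P/∂n| = 700 Pa / 125000 m = 5.60×10⁻³ Pa/m
Geostrophic balance (pressure-gradient force = Coriolis force):
V_g = (1/(fρ)) |∂P/∂n| = 5.60×10⁻³ / (1.32×10⁻⁴ × 1.26) = 33.7 m/s

34 m s⁻¹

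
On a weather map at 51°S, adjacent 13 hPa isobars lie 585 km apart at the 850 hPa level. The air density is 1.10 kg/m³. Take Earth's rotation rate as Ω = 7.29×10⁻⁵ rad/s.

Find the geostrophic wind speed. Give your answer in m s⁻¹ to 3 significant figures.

Coriolis parameter at 51°S:
f = 2Ω sin φ = 2 × 7.29×10⁻⁵ × sin 51° = 1.13×10⁻⁴ s⁻¹
Pressure gradient: |∂P/∂n| = 1300 Pa / 585000 m = 2.22×10⁻³ Pa/m
Geostrophic balance (pressure-gradient force = Coriolis force):
V_g = (1/(fρ)) |∂P/∂n| = 2.22×10⁻³ / (1.13×10⁻⁴ × 1.10) = 17.8 m/s

17.8 m s⁻¹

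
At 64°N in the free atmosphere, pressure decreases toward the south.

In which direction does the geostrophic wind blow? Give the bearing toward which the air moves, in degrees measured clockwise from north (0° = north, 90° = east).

The pressure-gradient force points toward the south (bearing 180°).
Geostrophic balance: in the Northern Hemisphere the Coriolis force deflects motion to the right, so the geostrophic wind blows 90° to the right of the pressure-gradient force (low pressure on the left).
Rotating 180° by 90° clockwise gives 270° — the wind blows toward the west.

270°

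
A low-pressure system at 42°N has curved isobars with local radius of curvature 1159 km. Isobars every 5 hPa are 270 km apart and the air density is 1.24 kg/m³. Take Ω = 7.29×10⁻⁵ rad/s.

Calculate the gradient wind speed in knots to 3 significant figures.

26.5 knots

Coriolis parameter at 42°N:
f = 2Ω sin φ = 2 × 7.29×10⁻⁵ × sin 42° = 9.76×10⁻⁵ s⁻¹
Pressure gradient: |∂P/∂n| = 500 Pa / 270000 m = 1.85×10⁻³ Pa/m
Geostrophic speed: V_g = |∂P/∂n|/(fρ) = 1.85×10⁻³/(9.76×10⁻⁵ × 1.24) = 15.3 m/s
Around a low, centrifugal force acts outward with Coriolis, so pressure-gradient force balances both:
(1/ρ)|∂P/∂n| = fV + V²/R  →  V² + fR·V − fR·V_g = 0
With fR = 9.76×10⁻⁵ × 1159×10³ m = 113 m/s:
V = [−fR + √((fR)² + 4 fR V_g)]/2 = [−113 + √(113² + 4×113×15.3)]/2 = 13.7 m/s
Subgeostrophic (V < V_g = 15.3 m/s), as expected around a low.
Converting: 13.7 m/s × 1.944 = 26.5 knots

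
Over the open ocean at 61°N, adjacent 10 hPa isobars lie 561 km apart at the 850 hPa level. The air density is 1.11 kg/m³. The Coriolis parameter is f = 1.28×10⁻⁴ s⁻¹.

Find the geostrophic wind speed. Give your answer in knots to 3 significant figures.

Pressure gradient: |∂P/∂n| = 1000 Pa / 561000 m = 1.78×10⁻³ Pa/m
Geostrophic balance (pressure-gradient force = Coriolis force):
V_g = (1/(fρ)) |∂P/∂n| = 1.78×10⁻³ / (1.28×10⁻⁴ × 1.11) = 12.5 m/s
Converting: 12.5 m/s × 1.944 = 24.4 knots

24.4 knots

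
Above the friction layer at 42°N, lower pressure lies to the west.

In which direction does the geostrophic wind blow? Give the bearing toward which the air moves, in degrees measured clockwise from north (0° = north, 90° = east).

000°

The pressure-gradient force points toward the west (bearing 270°).
Geostrophic balance: in the Northern Hemisphere the Coriolis force deflects motion to the right, so the geostrophic wind blows 90° to the right of the pressure-gradient force (low pressure on the left).
Rotating 270° by 90° clockwise gives 000° — the wind blows toward the north.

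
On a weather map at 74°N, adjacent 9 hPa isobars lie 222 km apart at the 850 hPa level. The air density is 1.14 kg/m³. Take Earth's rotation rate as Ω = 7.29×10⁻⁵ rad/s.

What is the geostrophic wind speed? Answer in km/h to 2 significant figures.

91 km/h

Coriolis parameter at 74°N:
f = 2Ω sin φ = 2 × 7.29×10⁻⁵ × sin 74° = 1.40×10⁻⁴ s⁻¹
Pressure gradient: |∂P/∂n| = 900 Pa / 222000 m = 4.05×10⁻³ Pa/m
Geostrophic balance (pressure-gradient force = Coriolis force):
V_g = (1/(fρ)) |∂P/∂n| = 4.05×10⁻³ / (1.40×10⁻⁴ × 1.14) = 25.4 m/s
Converting: 25.4 m/s × 3.6 = 91 km/h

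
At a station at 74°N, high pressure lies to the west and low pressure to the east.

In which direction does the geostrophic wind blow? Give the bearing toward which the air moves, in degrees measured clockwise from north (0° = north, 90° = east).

180°

The pressure-gradient force points toward the east (bearing 090°).
Geostrophic balance: in the Northern Hemisphere the Coriolis force deflects motion to the right, so the geostrophic wind blows 90° to the right of the pressure-gradient force (low pressure on the left).
Rotating 090° by 90° clockwise gives 180° — the wind blows toward the south.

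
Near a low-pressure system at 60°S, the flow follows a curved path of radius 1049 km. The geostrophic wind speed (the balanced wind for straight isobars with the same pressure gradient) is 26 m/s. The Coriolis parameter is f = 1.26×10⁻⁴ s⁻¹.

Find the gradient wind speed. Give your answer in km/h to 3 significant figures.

Around a low, centrifugal force acts outward with Coriolis, so pressure-gradient force balances both:
(1/ρ)|∂P/∂n| = fV + V²/R  →  V² + fR·V − fR·V_g = 0
With fR = 1.26×10⁻⁴ × 1049×10³ m = 132 m/s:
V = [−fR + √((fR)² + 4 fR V_g)]/2 = [−132 + √(132² + 4×132×26)]/2 = 22.3 m/s
Subgeostrophic (V < V_g = 26 m/s), as expected around a low.
Converting: 22.3 m/s × 3.6 = 80.1 km/h

80.1 km/h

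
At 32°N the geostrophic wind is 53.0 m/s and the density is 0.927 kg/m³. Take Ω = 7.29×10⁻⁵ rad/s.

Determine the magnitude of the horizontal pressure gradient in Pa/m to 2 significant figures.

Coriolis parameter at 32°N:
f = 2Ω sin φ = 2 × 7.29×10⁻⁵ × sin 32° = 7.73×10⁻⁵ s⁻¹
Geostrophic balance rearranged: |∂P/∂n| = f ρ V_g
|∂P/∂n| = 7.73×10⁻⁵ × 0.927 × 53.0 = 3.80×10⁻³ Pa/m

3.8×10⁻³ Pa/m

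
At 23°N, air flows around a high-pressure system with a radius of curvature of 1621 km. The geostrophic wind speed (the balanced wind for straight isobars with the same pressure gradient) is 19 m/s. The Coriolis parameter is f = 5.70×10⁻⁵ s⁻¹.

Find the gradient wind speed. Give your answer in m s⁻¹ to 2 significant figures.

27 m s⁻¹

Around a high, pressure-gradient force acts outward with centrifugal, so Coriolis balances both:
fV = (1/ρ)|∂P/∂n| + V²/R  →  V² − fR·V + fR·V_g = 0
With fR = 5.70×10⁻⁵ × 1621×10³ m = 92.4 m/s:
V = [fR − √((fR)² − 4 fR V_g)]/2 = [92.4 − √(92.4² − 4×92.4×19)]/2 = 26.7 m/s
Supergeostrophic (V > V_g = 19 m/s), as expected around a high.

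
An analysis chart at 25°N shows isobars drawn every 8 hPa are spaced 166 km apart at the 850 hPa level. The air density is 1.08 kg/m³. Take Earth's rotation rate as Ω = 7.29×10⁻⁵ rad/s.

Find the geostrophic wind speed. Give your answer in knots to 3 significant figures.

Coriolis parameter at 25°N:
f = 2Ω sin φ = 2 × 7.29×10⁻⁵ × sin 25° = 6.16×10⁻⁵ s⁻¹
Pressure gradient: |∂P/∂n| = 800 Pa / 166000 m = 4.82×10⁻³ Pa/m
Geostrophic balance (pressure-gradient force = Coriolis force):
V_g = (1/(fρ)) |∂P/∂n| = 4.82×10⁻³ / (6.16×10⁻⁵ × 1.08) = 72.4 m/s
Converting: 72.4 m/s × 1.944 = 141 knots

141 knots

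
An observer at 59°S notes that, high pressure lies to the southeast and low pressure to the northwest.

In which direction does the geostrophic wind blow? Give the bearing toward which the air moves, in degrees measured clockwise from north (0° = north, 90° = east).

225°

The pressure-gradient force points toward the northwest (bearing 315°).
Geostrophic balance: in the Southern Hemisphere the Coriolis force deflects motion to the left, so the geostrophic wind blows 90° to the left of the pressure-gradient force (low pressure on the right).
Rotating 315° by 90° counterclockwise gives 225° — the wind blows toward the southwest.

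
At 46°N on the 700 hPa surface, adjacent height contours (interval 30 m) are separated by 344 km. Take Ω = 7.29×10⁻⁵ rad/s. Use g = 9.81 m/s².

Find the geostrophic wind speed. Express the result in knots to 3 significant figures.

15.9 knots

Coriolis parameter at 46°N:
f = 2Ω sin φ = 2 × 7.29×10⁻⁵ × sin 46° = 1.05×10⁻⁴ s⁻¹
Height gradient: |∂Z/∂n| = 30 m / 344000 m = 8.72×10⁻⁵
On a pressure surface, geostrophic balance gives V_g = (g/f)|∂Z/∂n|:
V_g = 9.81 × 8.72×10⁻⁵ / 1.05×10⁻⁴ = 8.16 m/s
Converting: 8.16 m/s × 1.944 = 15.9 knots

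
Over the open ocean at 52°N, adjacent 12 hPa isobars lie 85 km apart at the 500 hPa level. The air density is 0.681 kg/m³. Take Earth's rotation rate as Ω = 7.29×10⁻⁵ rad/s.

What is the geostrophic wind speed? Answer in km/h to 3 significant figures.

Coriolis parameter at 52°N:
f = 2Ω sin φ = 2 × 7.29×10⁻⁵ × sin 52° = 1.15×10⁻⁴ s⁻¹
Pressure gradient: |∂P/∂n| = 1200 Pa / 85000 m = 1.41×10⁻² Pa/m
Geostrophic balance (pressure-gradient force = Coriolis force):
V_g = (1/(fρ)) |∂P/∂n| = 1.41×10⁻² / (1.15×10⁻⁴ × 0.681) = 180 m/s
Converting: 180 m/s × 3.6 = 650 km/h

650 km/h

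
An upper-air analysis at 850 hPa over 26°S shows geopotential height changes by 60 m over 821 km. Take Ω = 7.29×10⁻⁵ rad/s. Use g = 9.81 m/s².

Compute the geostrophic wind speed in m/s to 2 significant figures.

11 m/s

Coriolis parameter at 26°S:
f = 2Ω sin φ = 2 × 7.29×10⁻⁵ × sin 26° = 6.39×10⁻⁵ s⁻¹
Height gradient: |∂Z/∂n| = 60 m / 821000 m = 7.31×10⁻⁵
On a pressure surface, geostrophic balance gives V_g = (g/f)|∂Z/∂n|:
V_g = 9.81 × 7.31×10⁻⁵ / 6.39×10⁻⁵ = 11.2 m/s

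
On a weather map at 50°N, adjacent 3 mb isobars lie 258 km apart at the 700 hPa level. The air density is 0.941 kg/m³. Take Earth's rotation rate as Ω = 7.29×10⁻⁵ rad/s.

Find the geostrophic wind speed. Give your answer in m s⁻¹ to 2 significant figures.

Coriolis parameter at 50°N:
f = 2Ω sin φ = 2 × 7.29×10⁻⁵ × sin 50° = 1.12×10⁻⁴ s⁻¹
Pressure gradient: |∂P/∂n| = 300 Pa / 258000 m = 1.16×10⁻³ Pa/m
Geostrophic balance (pressure-gradient force = Coriolis force):
V_g = (1/(fρ)) |∂P/∂n| = 1.16×10⁻³ / (1.12×10⁻⁴ × 0.941) = 11.1 m/s

11 m s⁻¹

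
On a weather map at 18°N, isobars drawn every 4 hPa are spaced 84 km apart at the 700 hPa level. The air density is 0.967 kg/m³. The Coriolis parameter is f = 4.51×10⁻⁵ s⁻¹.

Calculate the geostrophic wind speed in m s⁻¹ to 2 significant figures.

110 m s⁻¹

Pressure gradient: |∂P/∂n| = 400 Pa / 84000 m = 4.76×10⁻³ Pa/m
Geostrophic balance (pressure-gradient force = Coriolis force):
V_g = (1/(fρ)) |∂P/∂n| = 4.76×10⁻³ / (4.51×10⁻⁵ × 0.967) = 109 m/s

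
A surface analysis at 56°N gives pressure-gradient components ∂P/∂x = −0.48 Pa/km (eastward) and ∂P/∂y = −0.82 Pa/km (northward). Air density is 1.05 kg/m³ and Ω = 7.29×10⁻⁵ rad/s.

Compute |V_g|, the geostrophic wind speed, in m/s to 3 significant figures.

Coriolis parameter at 56°N:
f = 2Ω sin φ = 2 × 7.29×10⁻⁵ × sin 56° = 1.21×10⁻⁴ s⁻¹
Component geostrophic relations (x east, y north):
u_g = −(1/(fρ)) ∂P/∂y,  v_g = (1/(fρ)) ∂P/∂x
u_g = −(−0.82×10⁻³)/(1.21×10⁻⁴ × 1.05) = 6.46 m/s;  v_g = (−0.48×10⁻³)/(1.21×10⁻⁴ × 1.05) = −3.78 m/s
|V_g| = √(u_g² + v_g²) = 7.49 m/s

7.49 m/s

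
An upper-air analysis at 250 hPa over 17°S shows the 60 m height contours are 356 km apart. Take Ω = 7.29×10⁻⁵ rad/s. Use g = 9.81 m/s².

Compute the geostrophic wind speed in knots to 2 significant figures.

75 knots

Coriolis parameter at 17°S:
f = 2Ω sin φ = 2 × 7.29×10⁻⁵ × sin 17° = 4.26×10⁻⁵ s⁻¹
Height gradient: |∂Z/∂n| = 60 m / 356000 m = 1.69×10⁻⁴
On a pressure surface, geostrophic balance gives V_g = (g/f)|∂Z/∂n|:
V_g = 9.81 × 1.69×10⁻⁴ / 4.26×10⁻⁵ = 38.8 m/s
Converting: 38.8 m/s × 1.944 = 75 knots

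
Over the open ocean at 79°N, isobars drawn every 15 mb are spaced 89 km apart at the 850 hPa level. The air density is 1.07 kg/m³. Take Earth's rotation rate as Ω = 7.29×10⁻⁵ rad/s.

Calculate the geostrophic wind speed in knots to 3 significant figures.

Coriolis parameter at 79°N:
f = 2Ω sin φ = 2 × 7.29×10⁻⁵ × sin 79° = 1.43×10⁻⁴ s⁻¹
Pressure gradient: |∂P/∂n| = 1500 Pa / 89000 m = 1.69×10⁻² Pa/m
Geostrophic balance (pressure-gradient force = Coriolis force):
V_g = (1/(fρ)) |∂P/∂n| = 1.69×10⁻² / (1.43×10⁻⁴ × 1.07) = 110 m/s
Converting: 110 m/s × 1.944 = 214 knots

214 knots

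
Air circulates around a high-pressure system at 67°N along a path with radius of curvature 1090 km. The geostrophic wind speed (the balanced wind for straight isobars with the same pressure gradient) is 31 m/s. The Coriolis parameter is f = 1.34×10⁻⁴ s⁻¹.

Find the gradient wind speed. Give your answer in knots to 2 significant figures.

87 knots

Around a high, pressure-gradient force acts outward with centrifugal, so Coriolis balances both:
fV = (1/ρ)|∂P/∂n| + V²/R  →  V² − fR·V + fR·V_g = 0
With fR = 1.34×10⁻⁴ × 1090×10³ m = 146 m/s:
V = [fR − √((fR)² − 4 fR V_g)]/2 = [146 − √(146² − 4×146×31)]/2 = 44.6 m/s
Supergeostrophic (V > V_g = 31 m/s), as expected around a high.
Converting: 44.6 m/s × 1.944 = 87 knots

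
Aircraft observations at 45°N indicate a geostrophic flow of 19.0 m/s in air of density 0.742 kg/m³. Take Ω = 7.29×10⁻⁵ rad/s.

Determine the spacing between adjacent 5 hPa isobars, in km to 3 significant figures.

344 km

Coriolis parameter at 45°N:
f = 2Ω sin φ = 2 × 7.29×10⁻⁵ × sin 45° = 1.03×10⁻⁴ s⁻¹
Geostrophic balance rearranged: |∂P/∂n| = f ρ V_g
|∂P/∂n| = 1.03×10⁻⁴ × 0.742 × 19.0 = 1.45×10⁻³ Pa/m
Isobar spacing: Δn = ΔP/|∂P/∂n| = 500 Pa / 1.45×10⁻³ Pa/m = 344009 m ≈ 344 km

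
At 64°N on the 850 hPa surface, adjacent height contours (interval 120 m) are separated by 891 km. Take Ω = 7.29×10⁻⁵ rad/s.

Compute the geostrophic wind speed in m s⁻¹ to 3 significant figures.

10.1 m s⁻¹

Coriolis parameter at 64°N:
f = 2Ω sin φ = 2 × 7.29×10⁻⁵ × sin 64° = 1.31×10⁻⁴ s⁻¹
Height gradient: |∂Z/∂n| = 120 m / 891000 m = 1.35×10⁻⁴
On a pressure surface, geostrophic balance gives V_g = (g/f)|∂Z/∂n|:
V_g = 9.81 × 1.35×10⁻⁴ / 1.31×10⁻⁴ = 10.1 m/s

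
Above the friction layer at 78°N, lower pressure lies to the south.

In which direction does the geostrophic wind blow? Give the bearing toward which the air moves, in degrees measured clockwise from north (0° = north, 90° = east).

270°

The pressure-gradient force points toward the south (bearing 180°).
Geostrophic balance: in the Northern Hemisphere the Coriolis force deflects motion to the right, so the geostrophic wind blows 90° to the right of the pressure-gradient force (low pressure on the left).
Rotating 180° by 90° clockwise gives 270° — the wind blows toward the west.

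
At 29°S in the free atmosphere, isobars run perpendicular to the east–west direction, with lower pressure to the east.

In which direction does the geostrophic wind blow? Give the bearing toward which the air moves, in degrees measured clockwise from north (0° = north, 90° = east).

The pressure-gradient force points toward the east (bearing 090°).
Geostrophic balance: in the Southern Hemisphere the Coriolis force deflects motion to the left, so the geostrophic wind blows 90° to the left of the pressure-gradient force (low pressure on the right).
Rotating 090° by 90° counterclockwise gives 000° — the wind blows toward the north.

000°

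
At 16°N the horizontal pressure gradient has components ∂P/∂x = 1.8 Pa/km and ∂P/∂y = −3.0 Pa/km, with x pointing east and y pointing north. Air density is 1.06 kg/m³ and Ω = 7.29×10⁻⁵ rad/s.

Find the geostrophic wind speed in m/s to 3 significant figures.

Coriolis parameter at 16°N:
f = 2Ω sin φ = 2 × 7.29×10⁻⁵ × sin 16° = 4.02×10⁻⁵ s⁻¹
Component geostrophic relations (x east, y north):
u_g = −(1/(fρ)) ∂P/∂y,  v_g = (1/(fρ)) ∂P/∂x
u_g = −(−3.0×10⁻³)/(4.02×10⁻⁵ × 1.06) = 70.4 m/s;  v_g = (1.8×10⁻³)/(4.02×10⁻⁵ × 1.06) = 42.3 m/s
|V_g| = √(u_g² + v_g²) = 82.1 m/s

82.1 m/s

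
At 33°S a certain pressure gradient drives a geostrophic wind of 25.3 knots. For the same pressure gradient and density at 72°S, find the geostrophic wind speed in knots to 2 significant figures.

14 knots

With the same pressure gradient and density, V_g ∝ 1/f ∝ 1/sin φ.
V₂ = V₁ · sin φ₁ / sin φ₂ = 25.3 × sin 33° / sin 72°
V₂ = 25.3 × 0.5446/0.9511 = 14 knots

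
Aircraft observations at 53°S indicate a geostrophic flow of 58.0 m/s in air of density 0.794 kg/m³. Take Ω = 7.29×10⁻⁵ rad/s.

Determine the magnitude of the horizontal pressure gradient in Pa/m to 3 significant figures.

Coriolis parameter at 53°S:
f = 2Ω sin φ = 2 × 7.29×10⁻⁵ × sin 53° = 1.16×10⁻⁴ s⁻¹
Geostrophic balance rearranged: |∂P/∂n| = f ρ V_g
|∂P/∂n| = 1.16×10⁻⁴ × 0.794 × 58.0 = 5.36×10⁻³ Pa/m

5.36×10⁻³ Pa/m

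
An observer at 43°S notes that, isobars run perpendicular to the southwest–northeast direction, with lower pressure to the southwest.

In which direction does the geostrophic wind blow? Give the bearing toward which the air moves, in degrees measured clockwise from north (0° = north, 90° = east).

135°

The pressure-gradient force points toward the southwest (bearing 225°).
Geostrophic balance: in the Southern Hemisphere the Coriolis force deflects motion to the left, so the geostrophic wind blows 90° to the left of the pressure-gradient force (low pressure on the right).
Rotating 225° by 90° counterclockwise gives 135° — the wind blows toward the southeast.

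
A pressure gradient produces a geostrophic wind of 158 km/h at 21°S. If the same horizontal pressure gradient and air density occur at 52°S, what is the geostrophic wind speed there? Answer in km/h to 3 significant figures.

With the same pressure gradient and density, V_g ∝ 1/f ∝ 1/sin φ.
V₂ = V₁ · sin φ₁ / sin φ₂ = 158 × sin 21° / sin 52°
V₂ = 158 × 0.3584/0.7880 = 71.9 km/h

71.9 km/h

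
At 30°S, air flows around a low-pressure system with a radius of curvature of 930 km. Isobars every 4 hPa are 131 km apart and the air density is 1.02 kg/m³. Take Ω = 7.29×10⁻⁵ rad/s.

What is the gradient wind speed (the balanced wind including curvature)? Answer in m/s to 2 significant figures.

29 m/s

Coriolis parameter at 30°S:
f = 2Ω sin φ = 2 × 7.29×10⁻⁵ × sin 30° = 7.29×10⁻⁵ s⁻¹
Pressure gradient: |∂P/∂n| = 400 Pa / 131000 m = 3.05×10⁻³ Pa/m
Geostrophic speed: V_g = |∂P/∂n|/(fρ) = 3.05×10⁻³/(7.29×10⁻⁵ × 1.02) = 41.1 m/s
Around a low, centrifugal force acts outward with Coriolis, so pressure-gradient force balances both:
(1/ρ)|∂P/∂n| = fV + V²/R  →  V² + fR·V − fR·V_g = 0
With fR = 7.29×10⁻⁵ × 930×10³ m = 67.8 m/s:
V = [−fR + √((fR)² + 4 fR V_g)]/2 = [−67.8 + √(67.8² + 4×67.8×41.1)]/2 = 28.8 m/s
Subgeostrophic (V < V_g = 41.1 m/s), as expected around a low.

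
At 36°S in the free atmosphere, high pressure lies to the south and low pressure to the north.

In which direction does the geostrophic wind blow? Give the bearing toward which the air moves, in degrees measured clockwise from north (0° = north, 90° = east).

The pressure-gradient force points toward the north (bearing 000°).
Geostrophic balance: in the Southern Hemisphere the Coriolis force deflects motion to the left, so the geostrophic wind blows 90° to the left of the pressure-gradient force (low pressure on the right).
Rotating 000° by 90° counterclockwise gives 270° — the wind blows toward the west.

270°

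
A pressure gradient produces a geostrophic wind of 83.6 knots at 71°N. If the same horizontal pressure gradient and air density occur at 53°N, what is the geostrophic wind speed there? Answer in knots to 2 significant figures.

With the same pressure gradient and density, V_g ∝ 1/f ∝ 1/sin φ.
V₂ = V₁ · sin φ₁ / sin φ₂ = 83.6 × sin 71° / sin 53°
V₂ = 83.6 × 0.9455/0.7986 = 99 knots

99 knots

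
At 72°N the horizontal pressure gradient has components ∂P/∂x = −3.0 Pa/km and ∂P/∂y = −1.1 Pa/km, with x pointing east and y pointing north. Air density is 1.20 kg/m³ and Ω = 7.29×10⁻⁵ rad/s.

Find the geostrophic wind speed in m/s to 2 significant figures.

Coriolis parameter at 72°N:
f = 2Ω sin φ = 2 × 7.29×10⁻⁵ × sin 72° = 1.39×10⁻⁴ s⁻¹
Component geostrophic relations (x east, y north):
u_g = −(1/(fρ)) ∂P/∂y,  v_g = (1/(fρ)) ∂P/∂x
u_g = −(−1.1×10⁻³)/(1.39×10⁻⁴ × 1.20) = 6.61 m/s;  v_g = (−3.0×10⁻³)/(1.39×10⁻⁴ × 1.20) = −18.0 m/s
|V_g| = √(u_g² + v_g²) = 19.2 m/s

19 m/s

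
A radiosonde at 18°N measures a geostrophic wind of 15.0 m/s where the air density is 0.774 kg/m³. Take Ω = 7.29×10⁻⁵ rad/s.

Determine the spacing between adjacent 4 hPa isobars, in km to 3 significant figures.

765 km

Coriolis parameter at 18°N:
f = 2Ω sin φ = 2 × 7.29×10⁻⁵ × sin 18° = 4.51×10⁻⁵ s⁻¹
Geostrophic balance rearranged: |∂P/∂n| = f ρ V_g
|∂P/∂n| = 4.51×10⁻⁵ × 0.774 × 15.0 = 5.23×10⁻⁴ Pa/m
Isobar spacing: Δn = ΔP/|∂P/∂n| = 400 Pa / 5.23×10⁻⁴ Pa/m = 764694 m ≈ 765 km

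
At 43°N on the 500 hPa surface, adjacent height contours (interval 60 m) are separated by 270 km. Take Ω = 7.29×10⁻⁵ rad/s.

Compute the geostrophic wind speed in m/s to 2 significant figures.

22 m/s

Coriolis parameter at 43°N:
f = 2Ω sin φ = 2 × 7.29×10⁻⁵ × sin 43° = 9.94×10⁻⁵ s⁻¹
Height gradient: |∂Z/∂n| = 60 m / 270000 m = 2.22×10⁻⁴
On a pressure surface, geostrophic balance gives V_g = (g/f)|∂Z/∂n|:
V_g = 9.81 × 2.22×10⁻⁴ / 9.94×10⁻⁵ = 21.9 m/s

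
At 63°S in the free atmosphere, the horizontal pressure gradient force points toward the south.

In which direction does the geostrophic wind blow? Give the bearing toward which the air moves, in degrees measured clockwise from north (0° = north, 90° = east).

The pressure-gradient force points toward the south (bearing 180°).
Geostrophic balance: in the Southern Hemisphere the Coriolis force deflects motion to the left, so the geostrophic wind blows 90° to the left of the pressure-gradient force (low pressure on the right).
Rotating 180° by 90° counterclockwise gives 090° — the wind blows toward the east.

090°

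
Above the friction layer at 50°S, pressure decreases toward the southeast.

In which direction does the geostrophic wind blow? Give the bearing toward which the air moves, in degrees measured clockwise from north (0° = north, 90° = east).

045°

The pressure-gradient force points toward the southeast (bearing 135°).
Geostrophic balance: in the Southern Hemisphere the Coriolis force deflects motion to the left, so the geostrophic wind blows 90° to the left of the pressure-gradient force (low pressure on the right).
Rotating 135° by 90° counterclockwise gives 045° — the wind blows toward the northeast.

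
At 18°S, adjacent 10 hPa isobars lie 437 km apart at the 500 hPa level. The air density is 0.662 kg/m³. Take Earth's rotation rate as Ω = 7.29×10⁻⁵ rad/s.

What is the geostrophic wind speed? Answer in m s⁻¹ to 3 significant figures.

76.7 m s⁻¹

Coriolis parameter at 18°S:
f = 2Ω sin φ = 2 × 7.29×10⁻⁵ × sin 18° = 4.51×10⁻⁵ s⁻¹
Pressure gradient: |∂P/∂n| = 1000 Pa / 437000 m = 2.29×10⁻³ Pa/m
Geostrophic balance (pressure-gradient force = Coriolis force):
V_g = (1/(fρ)) |∂P/∂n| = 2.29×10⁻³ / (4.51×10⁻⁵ × 0.662) = 76.7 m/s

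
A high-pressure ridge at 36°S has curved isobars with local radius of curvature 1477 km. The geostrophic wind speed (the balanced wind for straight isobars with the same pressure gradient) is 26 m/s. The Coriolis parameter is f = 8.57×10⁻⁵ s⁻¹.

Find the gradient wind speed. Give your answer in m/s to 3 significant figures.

Around a high, pressure-gradient force acts outward with centrifugal, so Coriolis balances both:
fV = (1/ρ)|∂P/∂n| + V²/R  →  V² − fR·V + fR·V_g = 0
With fR = 8.57×10⁻⁵ × 1477×10³ m = 127 m/s:
V = [fR − √((fR)² − 4 fR V_g)]/2 = [127 − √(127² − 4×127×26)]/2 = 36.6 m/s
Supergeostrophic (V > V_g = 26 m/s), as expected around a high.

36.6 m/s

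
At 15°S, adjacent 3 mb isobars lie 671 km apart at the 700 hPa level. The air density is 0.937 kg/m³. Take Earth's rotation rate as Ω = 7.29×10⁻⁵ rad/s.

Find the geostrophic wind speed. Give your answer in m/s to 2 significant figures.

13 m/s

Coriolis parameter at 15°S:
f = 2Ω sin φ = 2 × 7.29×10⁻⁵ × sin 15° = 3.77×10⁻⁵ s⁻¹
Pressure gradient: |∂P/∂n| = 300 Pa / 671000 m = 4.47×10⁻⁴ Pa/m
Geostrophic balance (pressure-gradient force = Coriolis force):
V_g = (1/(fρ)) |∂P/∂n| = 4.47×10⁻⁴ / (3.77×10⁻⁵ × 0.937) = 12.6 m/s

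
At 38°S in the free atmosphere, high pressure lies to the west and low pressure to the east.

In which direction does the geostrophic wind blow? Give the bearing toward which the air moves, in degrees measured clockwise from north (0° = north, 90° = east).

The pressure-gradient force points toward the east (bearing 090°).
Geostrophic balance: in the Southern Hemisphere the Coriolis force deflects motion to the left, so the geostrophic wind blows 90° to the left of the pressure-gradient force (low pressure on the right).
Rotating 090° by 90° counterclockwise gives 000° — the wind blows toward the north.

000°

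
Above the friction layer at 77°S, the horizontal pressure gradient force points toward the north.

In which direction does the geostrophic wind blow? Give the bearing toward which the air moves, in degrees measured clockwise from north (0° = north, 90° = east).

The pressure-gradient force points toward the north (bearing 000°).
Geostrophic balance: in the Southern Hemisphere the Coriolis force deflects motion to the left, so the geostrophic wind blows 90° to the left of the pressure-gradient force (low pressure on the right).
Rotating 000° by 90° counterclockwise gives 270° — the wind blows toward the west.

270°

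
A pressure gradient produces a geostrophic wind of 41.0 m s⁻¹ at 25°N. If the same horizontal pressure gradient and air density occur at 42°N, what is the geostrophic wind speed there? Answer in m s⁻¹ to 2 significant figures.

With the same pressure gradient and density, V_g ∝ 1/f ∝ 1/sin φ.
V₂ = V₁ · sin φ₁ / sin φ₂ = 41.0 × sin 25° / sin 42°
V₂ = 41.0 × 0.4226/0.6691 = 26 m s⁻¹

26 m s⁻¹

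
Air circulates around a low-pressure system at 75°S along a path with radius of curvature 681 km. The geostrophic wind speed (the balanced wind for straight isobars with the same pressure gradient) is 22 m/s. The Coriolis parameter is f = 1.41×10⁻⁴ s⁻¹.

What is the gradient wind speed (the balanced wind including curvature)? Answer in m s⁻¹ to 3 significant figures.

18.5 m s⁻¹

Around a low, centrifugal force acts outward with Coriolis, so pressure-gradient force balances both:
(1/ρ)|∂P/∂n| = fV + V²/R  →  V² + fR·V − fR·V_g = 0
With fR = 1.41×10⁻⁴ × 681×10³ m = 96.0 m/s:
V = [−fR + √((fR)² + 4 fR V_g)]/2 = [−96.0 + √(96.0² + 4×96.0×22)]/2 = 18.5 m/s
Subgeostrophic (V < V_g = 22 m/s), as expected around a low.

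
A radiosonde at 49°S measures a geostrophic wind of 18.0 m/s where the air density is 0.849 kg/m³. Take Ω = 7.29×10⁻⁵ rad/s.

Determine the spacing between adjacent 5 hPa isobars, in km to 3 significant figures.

Coriolis parameter at 49°S:
f = 2Ω sin φ = 2 × 7.29×10⁻⁵ × sin 49° = 1.10×10⁻⁴ s⁻¹
Geostrophic balance rearranged: |∂P/∂n| = f ρ V_g
|∂P/∂n| = 1.10×10⁻⁴ × 0.849 × 18.0 = 1.68×10⁻³ Pa/m
Isobar spacing: Δn = ΔP/|∂P/∂n| = 500 Pa / 1.68×10⁻³ Pa/m = 297339 m ≈ 297 km

297 km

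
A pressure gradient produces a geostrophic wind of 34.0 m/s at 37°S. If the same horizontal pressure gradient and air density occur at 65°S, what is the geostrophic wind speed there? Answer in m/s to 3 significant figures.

22.6 m/s

With the same pressure gradient and density, V_g ∝ 1/f ∝ 1/sin φ.
V₂ = V₁ · sin φ₁ / sin φ₂ = 34.0 × sin 37° / sin 65°
V₂ = 34.0 × 0.6018/0.9063 = 22.6 m/s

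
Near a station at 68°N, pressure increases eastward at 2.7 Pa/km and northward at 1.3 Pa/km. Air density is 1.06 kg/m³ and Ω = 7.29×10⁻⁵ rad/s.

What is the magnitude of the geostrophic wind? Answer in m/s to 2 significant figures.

21 m/s

Coriolis parameter at 68°N:
f = 2Ω sin φ = 2 × 7.29×10⁻⁵ × sin 68° = 1.35×10⁻⁴ s⁻¹
Component geostrophic relations (x east, y north):
u_g = −(1/(fρ)) ∂P/∂y,  v_g = (1/(fρ)) ∂P/∂x
u_g = −(1.3×10⁻³)/(1.35×10⁻⁴ × 1.06) = −9.07 m/s;  v_g = (2.7×10⁻³)/(1.35×10⁻⁴ × 1.06) = 18.8 m/s
|V_g| = √(u_g² + v_g²) = 20.9 m/s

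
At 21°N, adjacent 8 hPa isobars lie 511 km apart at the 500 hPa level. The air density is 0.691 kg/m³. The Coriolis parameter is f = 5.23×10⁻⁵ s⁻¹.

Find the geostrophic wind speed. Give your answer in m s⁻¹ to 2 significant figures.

Pressure gradient: |∂P/∂n| = 800 Pa / 511000 m = 1.57×10⁻³ Pa/m
Geostrophic balance (pressure-gradient force = Coriolis force):
V_g = (1/(fρ)) |∂P/∂n| = 1.57×10⁻³ / (5.23×10⁻⁵ × 0.691) = 43.3 m/s

43 m s⁻¹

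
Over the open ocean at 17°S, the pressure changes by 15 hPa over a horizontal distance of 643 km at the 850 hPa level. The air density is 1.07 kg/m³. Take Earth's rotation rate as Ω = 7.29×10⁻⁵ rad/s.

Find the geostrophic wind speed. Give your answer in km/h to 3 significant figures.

184 km/h

Coriolis parameter at 17°S:
f = 2Ω sin φ = 2 × 7.29×10⁻⁵ × sin 17° = 4.26×10⁻⁵ s⁻¹
Pressure gradient: |∂P/∂n| = 1500 Pa / 643000 m = 2.33×10⁻³ Pa/m
Geostrophic balance (pressure-gradient force = Coriolis force):
V_g = (1/(fρ)) |∂P/∂n| = 2.33×10⁻³ / (4.26×10⁻⁵ × 1.07) = 51.1 m/s
Converting: 51.1 m/s × 3.6 = 184 km/h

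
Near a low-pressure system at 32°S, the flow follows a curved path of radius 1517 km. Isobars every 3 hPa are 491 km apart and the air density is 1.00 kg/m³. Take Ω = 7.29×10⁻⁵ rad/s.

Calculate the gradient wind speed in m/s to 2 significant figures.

Coriolis parameter at 32°S:
f = 2Ω sin φ = 2 × 7.29×10⁻⁵ × sin 32° = 7.73×10⁻⁵ s⁻¹
Pressure gradient: |∂P/∂n| = 300 Pa / 491000 m = 6.11×10⁻⁴ Pa/m
Geostrophic speed: V_g = |∂P/∂n|/(fρ) = 6.11×10⁻⁴/(7.73×10⁻⁵ × 1.00) = 7.91 m/s
Around a low, centrifugal force acts outward with Coriolis, so pressure-gradient force balances both:
(1/ρ)|∂P/∂n| = fV + V²/R  →  V² + fR·V − fR·V_g = 0
With fR = 7.73×10⁻⁵ × 1517×10³ m = 117 m/s:
V = [−fR + √((fR)² + 4 fR V_g)]/2 = [−117 + √(117² + 4×117×7.91)]/2 = 7.44 m/s
Subgeostrophic (V < V_g = 7.91 m/s), as expected around a low.

7.4 m/s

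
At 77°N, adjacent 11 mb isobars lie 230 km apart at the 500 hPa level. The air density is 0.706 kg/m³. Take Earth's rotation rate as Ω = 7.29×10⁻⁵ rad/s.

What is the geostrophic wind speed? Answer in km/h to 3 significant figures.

172 km/h

Coriolis parameter at 77°N:
f = 2Ω sin φ = 2 × 7.29×10⁻⁵ × sin 77° = 1.42×10⁻⁴ s⁻¹
Pressure gradient: |∂P/∂n| = 1100 Pa / 230000 m = 4.78×10⁻³ Pa/m
Geostrophic balance (pressure-gradient force = Coriolis force):
V_g = (1/(fρ)) |∂P/∂n| = 4.78×10⁻³ / (1.42×10⁻⁴ × 0.706) = 47.7 m/s
Converting: 47.7 m/s × 3.6 = 172 km/h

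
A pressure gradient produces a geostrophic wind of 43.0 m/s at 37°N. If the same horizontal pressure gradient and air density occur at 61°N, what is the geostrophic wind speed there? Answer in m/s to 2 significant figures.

With the same pressure gradient and density, V_g ∝ 1/f ∝ 1/sin φ.
V₂ = V₁ · sin φ₁ / sin φ₂ = 43.0 × sin 37° / sin 61°
V₂ = 43.0 × 0.6018/0.8746 = 30 m/s

30 m/s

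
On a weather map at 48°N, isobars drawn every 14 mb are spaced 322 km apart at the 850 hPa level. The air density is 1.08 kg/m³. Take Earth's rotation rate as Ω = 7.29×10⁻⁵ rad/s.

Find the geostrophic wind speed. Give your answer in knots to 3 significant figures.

72.2 knots

Coriolis parameter at 48°N:
f = 2Ω sin φ = 2 × 7.29×10⁻⁵ × sin 48° = 1.08×10⁻⁴ s⁻¹
Pressure gradient: |∂P/∂n| = 1400 Pa / 322000 m = 4.35×10⁻³ Pa/m
Geostrophic balance (pressure-gradient force = Coriolis force):
V_g = (1/(fρ)) |∂P/∂n| = 4.35×10⁻³ / (1.08×10⁻⁴ × 1.08) = 37.2 m/s
Converting: 37.2 m/s × 1.944 = 72.2 knots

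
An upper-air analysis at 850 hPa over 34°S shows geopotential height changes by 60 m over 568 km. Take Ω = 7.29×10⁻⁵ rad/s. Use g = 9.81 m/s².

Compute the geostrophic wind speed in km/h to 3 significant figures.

Coriolis parameter at 34°S:
f = 2Ω sin φ = 2 × 7.29×10⁻⁵ × sin 34° = 8.15×10⁻⁵ s⁻¹
Height gradient: |∂Z/∂n| = 60 m / 568000 m = 1.06×10⁻⁴
On a pressure surface, geostrophic balance gives V_g = (g/f)|∂Z/∂n|:
V_g = 9.81 × 1.06×10⁻⁴ / 8.15×10⁻⁵ = 12.7 m/s
Converting: 12.7 m/s × 3.6 = 45.8 km/h

45.8 km/h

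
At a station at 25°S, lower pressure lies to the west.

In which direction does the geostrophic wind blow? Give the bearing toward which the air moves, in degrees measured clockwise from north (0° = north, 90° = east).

180°

The pressure-gradient force points toward the west (bearing 270°).
Geostrophic balance: in the Southern Hemisphere the Coriolis force deflects motion to the left, so the geostrophic wind blows 90° to the left of the pressure-gradient force (low pressure on the right).
Rotating 270° by 90° counterclockwise gives 180° — the wind blows toward the south.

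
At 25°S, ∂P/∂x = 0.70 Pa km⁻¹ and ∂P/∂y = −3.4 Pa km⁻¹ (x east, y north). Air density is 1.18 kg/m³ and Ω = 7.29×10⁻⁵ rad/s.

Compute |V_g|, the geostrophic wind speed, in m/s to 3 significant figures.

47.7 m/s

Coriolis parameter at 25°S:
f = 2Ω sin φ = 2 × 7.29×10⁻⁵ × sin 25° = 6.16×10⁻⁵ s⁻¹
In the Southern Hemisphere f is negative: f = −6.16×10⁻⁵ s⁻¹.
Component geostrophic relations (x east, y north):
u_g = −(1/(fρ)) ∂P/∂y,  v_g = (1/(fρ)) ∂P/∂x
u_g = −(−3.4×10⁻³)/(−6.16×10⁻⁵ × 1.18) = −46.8 m/s;  v_g = (0.70×10⁻³)/(−6.16×10⁻⁵ × 1.18) = −9.63 m/s
|V_g| = √(u_g² + v_g²) = 47.7 m/s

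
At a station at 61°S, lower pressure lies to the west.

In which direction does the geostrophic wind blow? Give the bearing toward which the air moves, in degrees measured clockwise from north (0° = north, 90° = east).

180°

The pressure-gradient force points toward the west (bearing 270°).
Geostrophic balance: in the Southern Hemisphere the Coriolis force deflects motion to the left, so the geostrophic wind blows 90° to the left of the pressure-gradient force (low pressure on the right).
Rotating 270° by 90° counterclockwise gives 180° — the wind blows toward the south.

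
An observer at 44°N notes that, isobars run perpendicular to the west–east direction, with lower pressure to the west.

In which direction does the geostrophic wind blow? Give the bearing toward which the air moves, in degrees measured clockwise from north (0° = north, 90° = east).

000°

The pressure-gradient force points toward the west (bearing 270°).
Geostrophic balance: in the Northern Hemisphere the Coriolis force deflects motion to the right, so the geostrophic wind blows 90° to the right of the pressure-gradient force (low pressure on the left).
Rotating 270° by 90° clockwise gives 000° — the wind blows toward the north.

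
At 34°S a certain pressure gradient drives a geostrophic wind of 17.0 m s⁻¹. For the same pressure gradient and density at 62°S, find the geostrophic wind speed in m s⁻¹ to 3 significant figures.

10.8 m s⁻¹

With the same pressure gradient and density, V_g ∝ 1/f ∝ 1/sin φ.
V₂ = V₁ · sin φ₁ / sin φ₂ = 17.0 × sin 34° / sin 62°
V₂ = 17.0 × 0.5592/0.8829 = 10.8 m s⁻¹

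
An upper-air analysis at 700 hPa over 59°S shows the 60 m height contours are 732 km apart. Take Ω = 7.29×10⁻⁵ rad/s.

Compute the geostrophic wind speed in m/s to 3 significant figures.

6.43 m/s

Coriolis parameter at 59°S:
f = 2Ω sin φ = 2 × 7.29×10⁻⁵ × sin 59° = 1.25×10⁻⁴ s⁻¹
Height gradient: |∂Z/∂n| = 60 m / 732000 m = 8.20×10⁻⁵
On a pressure surface, geostrophic balance gives V_g = (g/f)|∂Z/∂n|:
V_g = 9.81 × 8.20×10⁻⁵ / 1.25×10⁻⁴ = 6.43 m/s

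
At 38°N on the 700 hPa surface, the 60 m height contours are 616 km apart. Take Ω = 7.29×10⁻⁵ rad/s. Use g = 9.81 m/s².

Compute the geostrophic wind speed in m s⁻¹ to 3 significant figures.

10.6 m s⁻¹

Coriolis parameter at 38°N:
f = 2Ω sin φ = 2 × 7.29×10⁻⁵ × sin 38° = 8.98×10⁻⁵ s⁻¹
Height gradient: |∂Z/∂n| = 60 m / 616000 m = 9.74×10⁻⁵
On a pressure surface, geostrophic balance gives V_g = (g/f)|∂Z/∂n|:
V_g = 9.81 × 9.74×10⁻⁵ / 8.98×10⁻⁵ = 10.6 m/s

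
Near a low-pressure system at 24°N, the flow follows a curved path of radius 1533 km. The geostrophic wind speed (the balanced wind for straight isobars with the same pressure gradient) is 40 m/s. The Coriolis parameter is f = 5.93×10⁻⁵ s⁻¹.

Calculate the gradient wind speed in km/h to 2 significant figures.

Around a low, centrifugal force acts outward with Coriolis, so pressure-gradient force balances both:
(1/ρ)|∂P/∂n| = fV + V²/R  →  V² + fR·V − fR·V_g = 0
With fR = 5.93×10⁻⁵ × 1533×10³ m = 90.9 m/s:
V = [−fR + √((fR)² + 4 fR V_g)]/2 = [−90.9 + √(90.9² + 4×90.9×40)]/2 = 30.1 m/s
Subgeostrophic (V < V_g = 40 m/s), as expected around a low.
Converting: 30.1 m/s × 3.6 = 110 km/h

110 km/h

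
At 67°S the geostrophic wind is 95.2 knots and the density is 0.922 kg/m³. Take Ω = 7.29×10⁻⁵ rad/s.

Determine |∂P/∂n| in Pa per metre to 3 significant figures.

Coriolis parameter at 67°S:
f = 2Ω sin φ = 2 × 7.29×10⁻⁵ × sin 67° = 1.34×10⁻⁴ s⁻¹
Wind speed in SI: 95.2 knots = 49.0 m/s
Geostrophic balance rearranged: |∂P/∂n| = f ρ V_g
|∂P/∂n| = 1.34×10⁻⁴ × 0.922 × 49.0 = 6.06×10⁻³ Pa/m

6.06×10⁻³ Pa/m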